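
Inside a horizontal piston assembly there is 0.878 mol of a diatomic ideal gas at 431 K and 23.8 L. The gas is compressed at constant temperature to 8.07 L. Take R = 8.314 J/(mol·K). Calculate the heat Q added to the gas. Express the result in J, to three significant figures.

Q ≈ -3400 J

Isothermal ⇒ ΔU = 0, so Q = W = nRT ln(V₂/V₁).
Q = (0.878)(8.314)(431) ln(8.07/23.8) = 3146 × -1.082 = -3403 J.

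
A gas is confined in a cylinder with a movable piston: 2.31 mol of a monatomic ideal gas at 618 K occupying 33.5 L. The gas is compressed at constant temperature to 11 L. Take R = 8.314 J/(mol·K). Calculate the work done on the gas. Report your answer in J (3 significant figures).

Isothermal: W = nRT ln(V₂/V₁).
W = (2.31)(8.314)(618) × ln(11/33.5)
  = 11869 × -1.114
W_by_gas = -13218 J; work on gas = −W_by = 13218 J.

W ≈ 13200 J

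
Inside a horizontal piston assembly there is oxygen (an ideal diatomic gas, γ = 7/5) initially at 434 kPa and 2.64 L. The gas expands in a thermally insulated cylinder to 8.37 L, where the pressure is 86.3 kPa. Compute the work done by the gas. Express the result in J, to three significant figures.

Adiabatic: W = (P₁V₁ − P₂V₂)/(γ − 1) with γ = 7/5.
P₁V₁ = 1146 J, P₂V₂ = 722.3 J.
W = (1146 − 722.3) / 0.4 = 1059 J.

W ≈ 1060 J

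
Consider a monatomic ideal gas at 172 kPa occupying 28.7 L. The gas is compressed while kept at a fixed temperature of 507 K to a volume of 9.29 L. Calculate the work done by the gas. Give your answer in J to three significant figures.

Isothermal: W = nRT ln(V₂/V₁) = P₁V₁ ln(V₂/V₁).
P₁V₁ = (172 kPa)(28.7 L) = 4936 J.
W = 4936 × ln(9.29/28.7) = 4936 × -1.128
W_by_gas = -5568 J.

W ≈ -5570 J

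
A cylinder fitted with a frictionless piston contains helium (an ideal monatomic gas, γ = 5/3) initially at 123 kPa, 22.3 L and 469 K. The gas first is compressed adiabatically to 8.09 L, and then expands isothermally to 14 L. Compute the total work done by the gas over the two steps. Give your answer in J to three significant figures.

Step 1 (adiabatic): W = (P₁V₁ − P₂V₂)/(γ−1) = (2743 − 5392)/0.667 = -3974 J.
After step 1: P = 666.5 kPa, V = 8.09 L, T = 922 K.
Step 2 (isothermal): W = P₁V₁ ln(V₂/V₁) = (5392) ln(14/8.09) = 2957 J.
W_total = -3974 + 2957 = -1017 J.

W_total ≈ -1020 J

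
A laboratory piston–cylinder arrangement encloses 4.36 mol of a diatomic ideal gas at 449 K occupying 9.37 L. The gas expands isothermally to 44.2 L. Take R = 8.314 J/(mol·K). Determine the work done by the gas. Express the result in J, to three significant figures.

Isothermal: W = nRT ln(V₂/V₁).
W = (4.36)(8.314)(449) × ln(44.2/9.37)
  = 16276 × 1.551
W_by_gas = 25247 J.

W ≈ 25200 J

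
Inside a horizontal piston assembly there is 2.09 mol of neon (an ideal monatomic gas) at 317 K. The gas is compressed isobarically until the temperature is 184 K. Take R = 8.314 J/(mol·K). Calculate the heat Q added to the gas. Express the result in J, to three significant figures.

Isobaric: W = nRΔT = (2.09)(8.314)(-133) = -2311 J.
ΔU = nCᵥΔT with Cᵥ = 3R/2: ΔU = (2.09)(12.47)(-133) = -3467 J.
Q = ΔU + W = -3467 − 2311 = -5778 J.

Q ≈ -5780 J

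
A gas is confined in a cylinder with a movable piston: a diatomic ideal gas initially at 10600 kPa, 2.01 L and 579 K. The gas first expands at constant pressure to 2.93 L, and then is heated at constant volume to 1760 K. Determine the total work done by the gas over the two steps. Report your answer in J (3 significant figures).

W_total ≈ 9750 J

Step 1 (isobaric): W = PΔV = (10600 kPa)(2.93 − 2.01 L) = 9752 J.
Step 2 (isochoric): W = 0 (constant volume).
W_total = 9752 + 0 = 9752 J.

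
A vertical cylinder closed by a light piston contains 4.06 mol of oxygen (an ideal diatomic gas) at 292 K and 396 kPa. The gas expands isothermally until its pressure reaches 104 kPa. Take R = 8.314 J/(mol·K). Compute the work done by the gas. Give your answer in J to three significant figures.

Isothermal process: W = nRT ln(V₂/V₁) = nRT ln(P₁/P₂).
W = (4.06)(8.314)(292) × ln(396/104)
  = 9856 × ln(3.808) = 9856 × 1.337
W_by_gas = 13178 J.

W ≈ 13200 J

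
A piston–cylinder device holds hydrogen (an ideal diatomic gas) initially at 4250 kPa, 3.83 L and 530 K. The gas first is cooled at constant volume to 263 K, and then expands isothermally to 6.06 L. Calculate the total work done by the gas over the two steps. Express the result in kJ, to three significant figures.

W_total ≈ 3.71 kJ

Step 1 (isochoric): W = 0 (constant volume).
After step 1: P = 2109 kPa (V unchanged).
Step 2 (isothermal): W = P₁V₁ ln(V₂/V₁) = (8077) ln(6.06/3.83) = 3706 J.
W_total = 0 + 3706 = 3706 J.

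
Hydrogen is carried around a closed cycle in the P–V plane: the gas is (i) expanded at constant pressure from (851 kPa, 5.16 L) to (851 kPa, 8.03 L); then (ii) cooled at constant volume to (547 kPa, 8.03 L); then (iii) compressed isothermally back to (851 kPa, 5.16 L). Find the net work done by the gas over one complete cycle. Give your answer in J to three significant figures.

W_net ≈ 500 J

Leg (i): W = PΔV = (851)(8.03 − 5.16) = 2442 J.
Leg (ii): W = 0.
Leg (iii): W = PᵢVᵢ ln(V_f/Vᵢ) = (4392) ln(5.16/8.03) = -1943 J.
W_net = 2442 − 1943 = 499.8 J.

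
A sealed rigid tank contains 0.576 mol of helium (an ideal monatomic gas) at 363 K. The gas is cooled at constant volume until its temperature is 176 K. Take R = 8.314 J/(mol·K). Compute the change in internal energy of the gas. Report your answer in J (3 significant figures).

Constant volume ⇒ W = 0, so Q = ΔU = nCᵥΔT with Cᵥ = 3R/2 = 12.47 J/(mol·K).
ΔU = (0.576)(12.47)(176 − 363) = -1343 J.

ΔU ≈ -1340 J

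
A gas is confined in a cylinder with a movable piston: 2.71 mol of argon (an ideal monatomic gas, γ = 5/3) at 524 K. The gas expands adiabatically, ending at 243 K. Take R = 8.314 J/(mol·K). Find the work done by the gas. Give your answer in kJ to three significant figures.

W ≈ 9.50 kJ

Adiabatic ⇒ Q = 0, so W_by = −ΔU = nCᵥ(T₁ − T₂).
Cᵥ = 3R/2 = 12.47 J/(mol·K).
W = (2.71)(12.47)(524 − 243) = 9497 J.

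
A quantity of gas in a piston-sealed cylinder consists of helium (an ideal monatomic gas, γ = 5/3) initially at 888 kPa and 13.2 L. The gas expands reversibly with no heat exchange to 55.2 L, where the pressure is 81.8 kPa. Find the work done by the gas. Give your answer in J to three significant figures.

W ≈ 10800 J

Adiabatic: W = (P₁V₁ − P₂V₂)/(γ − 1) with γ = 5/3.
P₁V₁ = 11722 J, P₂V₂ = 4515 J.
W = (11722 − 4515) / 0.6667 = 10809 J.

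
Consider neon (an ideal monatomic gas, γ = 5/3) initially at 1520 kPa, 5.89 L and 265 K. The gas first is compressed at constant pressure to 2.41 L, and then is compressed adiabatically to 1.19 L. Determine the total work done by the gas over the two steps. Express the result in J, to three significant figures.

Step 1 (isobaric): W = PΔV = (1520 kPa)(2.41 − 5.89 L) = -5290 J.
After step 1: P = 1520 kPa, V = 2.41 L, T = 108.4 K.
Step 2 (adiabatic): W = (P₁V₁ − P₂V₂)/(γ−1) = (3663 − 5864)/0.667 = -3301 J.
W_total = -5290 − 3301 = -8590 J.

W_total ≈ -8590 J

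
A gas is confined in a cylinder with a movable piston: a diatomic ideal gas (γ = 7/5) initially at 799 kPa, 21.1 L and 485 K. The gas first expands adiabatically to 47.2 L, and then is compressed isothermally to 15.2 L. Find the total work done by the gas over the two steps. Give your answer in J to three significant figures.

W_total ≈ -2240 J

Step 1 (adiabatic): W = (P₁V₁ − P₂V₂)/(γ−1) = (16859 − 12217)/0.4 = 11605 J.
After step 1: P = 258.8 kPa, V = 47.2 L, T = 351.5 K.
Step 2 (isothermal): W = P₁V₁ ln(V₂/V₁) = (12217) ln(15.2/47.2) = -13843 J.
W_total = 11605 − 13843 = -2238 J.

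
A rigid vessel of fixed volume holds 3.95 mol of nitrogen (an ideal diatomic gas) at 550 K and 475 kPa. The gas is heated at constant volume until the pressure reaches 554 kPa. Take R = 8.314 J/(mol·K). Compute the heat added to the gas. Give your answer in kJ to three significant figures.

Constant volume ⇒ W = 0, so Q = ΔU = nCᵥΔT with Cᵥ = 5R/2 = 20.79 J/(mol·K).
At constant V, T₂/T₁ = P₂/P₁ ⇒ ΔT = T₁(P₂/P₁ − 1) = 550·(554/475 − 1) = 91.47 K.
ΔU = (3.95)(20.79)(91.47) = 7510 J.

Q ≈ 7.51 kJ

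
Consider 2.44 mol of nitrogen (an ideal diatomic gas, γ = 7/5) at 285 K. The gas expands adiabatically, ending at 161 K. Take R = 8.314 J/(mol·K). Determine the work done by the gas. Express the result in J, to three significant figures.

W ≈ 6290 J

Adiabatic ⇒ Q = 0, so W_by = −ΔU = nCᵥ(T₁ − T₂).
Cᵥ = 5R/2 = 20.79 J/(mol·K).
W = (2.44)(20.79)(285 − 161) = 6289 J.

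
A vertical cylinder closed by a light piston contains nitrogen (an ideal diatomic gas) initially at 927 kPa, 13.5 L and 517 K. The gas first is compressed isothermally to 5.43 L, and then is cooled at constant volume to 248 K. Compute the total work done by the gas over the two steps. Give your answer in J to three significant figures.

Step 1 (isothermal): W = P₁V₁ ln(V₂/V₁) = (12514) ln(5.43/13.5) = -11398 J.
Step 2 (isochoric): W = 0 (constant volume).
W_total = -11398 + 0 = -11398 J.

W_total ≈ -11400 J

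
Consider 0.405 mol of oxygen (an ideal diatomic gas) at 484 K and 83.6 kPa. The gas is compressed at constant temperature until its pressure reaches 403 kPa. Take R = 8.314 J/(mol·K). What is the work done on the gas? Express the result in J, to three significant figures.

W ≈ 2560 J

Isothermal process: W = nRT ln(V₂/V₁) = nRT ln(P₁/P₂).
W = (0.405)(8.314)(484) × ln(83.6/403)
  = 1630 × ln(0.2074) = 1630 × -1.573
W_by_gas = -2563 J; work on gas = −W_by = 2563 J.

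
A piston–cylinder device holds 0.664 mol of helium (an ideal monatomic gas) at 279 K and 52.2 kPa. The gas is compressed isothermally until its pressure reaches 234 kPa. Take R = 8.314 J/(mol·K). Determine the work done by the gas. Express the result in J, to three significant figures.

W ≈ -2310 J

Isothermal process: W = nRT ln(V₂/V₁) = nRT ln(P₁/P₂).
W = (0.664)(8.314)(279) × ln(52.2/234)
  = 1540 × ln(0.2231) = 1540 × -1.5
W_by_gas = -2311 J.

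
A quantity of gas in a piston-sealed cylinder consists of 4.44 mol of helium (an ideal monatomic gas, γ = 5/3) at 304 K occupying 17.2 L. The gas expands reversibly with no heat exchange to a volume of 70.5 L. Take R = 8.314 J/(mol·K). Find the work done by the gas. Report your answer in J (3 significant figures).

W ≈ 10300 J

Adiabatic: TV^(γ−1) = const with γ = 5/3.
T₂ = T₁ (V₁/V₂)^(γ−1) = 304 × (17.2/70.5)^0.667 = 304 × 0.3904 = 118.7 K.
W_by = nCᵥ(T₁ − T₂) = (4.44)(12.47)(304 − 118.7) = 10261 J.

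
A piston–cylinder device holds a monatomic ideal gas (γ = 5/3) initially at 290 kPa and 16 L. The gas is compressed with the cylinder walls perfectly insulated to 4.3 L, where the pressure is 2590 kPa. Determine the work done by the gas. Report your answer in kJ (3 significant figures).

Adiabatic: W = (P₁V₁ − P₂V₂)/(γ − 1) with γ = 5/3.
P₁V₁ = 4640 J, P₂V₂ = 11137 J.
W = (4640 − 11137) / 0.6667 = -9745 J.

W ≈ -9.75 kJ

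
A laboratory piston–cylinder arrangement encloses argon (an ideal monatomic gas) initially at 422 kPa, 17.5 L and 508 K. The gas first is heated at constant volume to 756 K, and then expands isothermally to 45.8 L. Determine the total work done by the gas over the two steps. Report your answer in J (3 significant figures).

W_total ≈ 10600 J

Step 1 (isochoric): W = 0 (constant volume).
After step 1: P = 628 kPa (V unchanged).
Step 2 (isothermal): W = P₁V₁ ln(V₂/V₁) = (10990) ln(45.8/17.5) = 10574 J.
W_total = 0 + 10574 = 10574 J.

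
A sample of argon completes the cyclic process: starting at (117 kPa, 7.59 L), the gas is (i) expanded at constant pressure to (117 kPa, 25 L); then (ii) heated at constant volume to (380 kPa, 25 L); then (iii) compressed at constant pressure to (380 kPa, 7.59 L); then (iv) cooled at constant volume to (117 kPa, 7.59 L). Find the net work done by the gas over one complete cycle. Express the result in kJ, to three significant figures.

Constant-volume legs do no work.
W(i) = (117)(25 − 7.59) = 2037 J; W(iii) = (380)(7.59 − 25) = -6616 J.
W_net = 2037 − 6616 = -4579 J (the counter-clockwise enclosed area).

W_net ≈ -4.58 kJ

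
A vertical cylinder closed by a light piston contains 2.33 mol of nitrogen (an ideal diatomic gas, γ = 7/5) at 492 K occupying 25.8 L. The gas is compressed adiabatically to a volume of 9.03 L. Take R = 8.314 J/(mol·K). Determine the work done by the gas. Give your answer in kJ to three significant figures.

W ≈ -12.4 kJ

Adiabatic: TV^(γ−1) = const with γ = 7/5.
T₂ = T₁ (V₁/V₂)^(γ−1) = 492 × (25.8/9.03)^0.4 = 492 × 1.522 = 748.8 K.
W_by = nCᵥ(T₁ − T₂) = (2.33)(20.79)(492 − 748.8) = -12434 J.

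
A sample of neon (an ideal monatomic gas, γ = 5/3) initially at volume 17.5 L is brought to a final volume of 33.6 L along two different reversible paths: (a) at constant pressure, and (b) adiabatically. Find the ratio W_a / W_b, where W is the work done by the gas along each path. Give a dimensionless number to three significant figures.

W_a / W_b ≈ 1.74

Path (a) isobaric: W = P₁(V₂ − V₁) → W_a/(P₁V₁) = 0.92.
Path (b) adiabatic: W = P₁V₁(1 − (V₁/V₂)^(γ−1))/(γ−1) → W_b/(P₁V₁) = 0.529.
W_a / W_b = 0.92 / 0.529 = 1.739.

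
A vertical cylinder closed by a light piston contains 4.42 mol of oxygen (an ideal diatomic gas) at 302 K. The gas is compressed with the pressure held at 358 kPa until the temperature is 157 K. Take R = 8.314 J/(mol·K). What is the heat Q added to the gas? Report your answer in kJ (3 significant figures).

Isobaric: W = nRΔT = (4.42)(8.314)(-145) = -5328 J.
ΔU = nCᵥΔT with Cᵥ = 5R/2: ΔU = (4.42)(20.79)(-145) = -13321 J.
Q = ΔU + W = -13321 − 5328 = -18650 J.

Q ≈ -18.6 kJ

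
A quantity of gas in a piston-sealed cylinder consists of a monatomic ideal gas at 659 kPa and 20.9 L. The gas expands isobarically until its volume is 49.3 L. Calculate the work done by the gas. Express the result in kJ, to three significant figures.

Isobaric: W = P ΔV.
W = (659 kPa)(49.3 − 20.9 L) = (659)(28.4) = 18716 J.

W ≈ 18.7 kJ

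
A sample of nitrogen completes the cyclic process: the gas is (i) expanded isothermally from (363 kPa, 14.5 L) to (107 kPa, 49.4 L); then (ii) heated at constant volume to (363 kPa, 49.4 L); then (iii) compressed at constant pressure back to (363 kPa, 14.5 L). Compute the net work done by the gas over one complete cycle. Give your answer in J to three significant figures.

W_net ≈ -6220 J

Leg (i): W = PᵢVᵢ ln(V_f/Vᵢ) = (5264) ln(49.4/14.5) = 6452 J.
Leg (ii): W = 0.
Leg (iii): W = PΔV = (363)(14.5 − 49.4) = -12669 J.
W_net = 6452 − 12669 = -6217 J.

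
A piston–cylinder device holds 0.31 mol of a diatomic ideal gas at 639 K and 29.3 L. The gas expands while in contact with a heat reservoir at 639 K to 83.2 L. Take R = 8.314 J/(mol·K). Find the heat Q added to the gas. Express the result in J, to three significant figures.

Q ≈ 1720 J

Isothermal ⇒ ΔU = 0, so Q = W = nRT ln(V₂/V₁).
Q = (0.31)(8.314)(639) ln(83.2/29.3) = 1647 × 1.044 = 1719 J.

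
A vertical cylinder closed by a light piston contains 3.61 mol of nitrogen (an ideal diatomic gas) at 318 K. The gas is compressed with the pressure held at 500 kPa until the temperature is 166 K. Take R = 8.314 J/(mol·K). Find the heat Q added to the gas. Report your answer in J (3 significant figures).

Isobaric: W = nRΔT = (3.61)(8.314)(-152) = -4562 J.
ΔU = nCᵥΔT with Cᵥ = 5R/2: ΔU = (3.61)(20.79)(-152) = -11405 J.
Q = ΔU + W = -11405 − 4562 = -15967 J.

Q ≈ -16000 J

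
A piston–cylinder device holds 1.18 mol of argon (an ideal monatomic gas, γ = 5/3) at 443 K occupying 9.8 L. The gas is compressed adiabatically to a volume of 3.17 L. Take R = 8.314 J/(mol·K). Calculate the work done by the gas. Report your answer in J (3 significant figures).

W ≈ -7320 J

Adiabatic: TV^(γ−1) = const with γ = 5/3.
T₂ = T₁ (V₁/V₂)^(γ−1) = 443 × (9.8/3.17)^0.667 = 443 × 2.122 = 940.1 K.
W_by = nCᵥ(T₁ − T₂) = (1.18)(12.47)(443 − 940.1) = -7315 J.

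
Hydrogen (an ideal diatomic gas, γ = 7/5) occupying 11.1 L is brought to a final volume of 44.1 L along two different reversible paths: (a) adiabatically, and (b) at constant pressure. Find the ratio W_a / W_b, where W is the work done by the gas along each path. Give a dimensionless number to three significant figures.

Path (a) adiabatic: W = P₁V₁(1 − (V₁/V₂)^(γ−1))/(γ−1) → W_a/(P₁V₁) = 1.06.
Path (b) isobaric: W = P₁(V₂ − V₁) → W_b/(P₁V₁) = 2.973.
W_a / W_b = 1.06 / 2.973 = 0.3566.

W_a / W_b ≈ 0.357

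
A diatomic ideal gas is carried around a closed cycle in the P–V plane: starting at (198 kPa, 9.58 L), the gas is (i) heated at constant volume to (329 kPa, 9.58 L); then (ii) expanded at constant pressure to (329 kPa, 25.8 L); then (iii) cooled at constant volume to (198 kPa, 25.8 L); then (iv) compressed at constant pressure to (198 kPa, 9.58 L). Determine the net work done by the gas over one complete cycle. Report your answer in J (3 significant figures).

Constant-volume legs do no work.
W(ii) = (329)(25.8 − 9.58) = 5336 J; W(iv) = (198)(9.58 − 25.8) = -3212 J.
W_net = 5336 − 3212 = 2125 J (the clockwise enclosed area).

W_net ≈ 2120 J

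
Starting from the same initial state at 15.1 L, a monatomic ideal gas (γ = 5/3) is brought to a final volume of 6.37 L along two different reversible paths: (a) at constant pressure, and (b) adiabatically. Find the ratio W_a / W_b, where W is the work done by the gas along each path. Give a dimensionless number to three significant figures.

W_a / W_b ≈ 0.496

Path (a) isobaric: W = P₁(V₂ − V₁) → W_a/(P₁V₁) = -0.5781.
Path (b) adiabatic: W = P₁V₁(1 − (V₁/V₂)^(γ−1))/(γ−1) → W_b/(P₁V₁) = -1.167.
W_a / W_b = -0.5781 / -1.167 = 0.4955.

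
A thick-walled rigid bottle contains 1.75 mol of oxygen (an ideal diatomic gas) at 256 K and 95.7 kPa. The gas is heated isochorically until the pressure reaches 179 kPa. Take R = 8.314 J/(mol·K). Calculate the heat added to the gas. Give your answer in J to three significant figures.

Q ≈ 8110 J

Constant volume ⇒ W = 0, so Q = ΔU = nCᵥΔT with Cᵥ = 5R/2 = 20.79 J/(mol·K).
At constant V, T₂/T₁ = P₂/P₁ ⇒ ΔT = T₁(P₂/P₁ − 1) = 256·(179/95.7 − 1) = 222.8 K.
ΔU = (1.75)(20.79)(222.8) = 8105 J.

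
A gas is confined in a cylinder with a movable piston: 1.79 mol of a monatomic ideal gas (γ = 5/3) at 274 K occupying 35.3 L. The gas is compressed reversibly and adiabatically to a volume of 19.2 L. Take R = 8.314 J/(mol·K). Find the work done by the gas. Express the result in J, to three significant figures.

W ≈ -3060 J

Adiabatic: TV^(γ−1) = const with γ = 5/3.
T₂ = T₁ (V₁/V₂)^(γ−1) = 274 × (35.3/19.2)^0.667 = 274 × 1.501 = 411.2 K.
W_by = nCᵥ(T₁ − T₂) = (1.79)(12.47)(274 − 411.2) = -3063 J.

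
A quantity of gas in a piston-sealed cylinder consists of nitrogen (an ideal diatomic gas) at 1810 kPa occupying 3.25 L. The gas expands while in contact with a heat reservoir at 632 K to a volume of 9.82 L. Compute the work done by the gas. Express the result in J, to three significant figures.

Isothermal: W = nRT ln(V₂/V₁) = P₁V₁ ln(V₂/V₁).
P₁V₁ = (1810 kPa)(3.25 L) = 5882 J.
W = 5882 × ln(9.82/3.25) = 5882 × 1.106
W_by_gas = 6505 J.

W ≈ 6500 J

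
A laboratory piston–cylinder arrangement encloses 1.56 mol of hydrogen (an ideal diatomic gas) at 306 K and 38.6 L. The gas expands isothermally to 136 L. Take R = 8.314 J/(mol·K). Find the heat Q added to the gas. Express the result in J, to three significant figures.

Q ≈ 5000 J

Isothermal ⇒ ΔU = 0, so Q = W = nRT ln(V₂/V₁).
Q = (1.56)(8.314)(306) ln(136/38.6) = 3969 × 1.259 = 4998 J.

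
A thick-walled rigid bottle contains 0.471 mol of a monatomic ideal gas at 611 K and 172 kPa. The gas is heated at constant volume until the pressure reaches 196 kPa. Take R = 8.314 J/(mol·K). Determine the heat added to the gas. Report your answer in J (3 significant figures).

Q ≈ 501 J

Constant volume ⇒ W = 0, so Q = ΔU = nCᵥΔT with Cᵥ = 3R/2 = 12.47 J/(mol·K).
At constant V, T₂/T₁ = P₂/P₁ ⇒ ΔT = T₁(P₂/P₁ − 1) = 611·(196/172 − 1) = 85.26 K.
ΔU = (0.471)(12.47)(85.26) = 500.8 J.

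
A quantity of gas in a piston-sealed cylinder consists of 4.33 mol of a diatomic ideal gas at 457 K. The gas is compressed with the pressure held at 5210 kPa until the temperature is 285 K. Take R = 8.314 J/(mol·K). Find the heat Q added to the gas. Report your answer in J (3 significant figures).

Q ≈ -21700 J

Isobaric: W = nRΔT = (4.33)(8.314)(-172) = -6192 J.
ΔU = nCᵥΔT with Cᵥ = 5R/2: ΔU = (4.33)(20.79)(-172) = -15480 J.
Q = ΔU + W = -15480 − 6192 = -21672 J.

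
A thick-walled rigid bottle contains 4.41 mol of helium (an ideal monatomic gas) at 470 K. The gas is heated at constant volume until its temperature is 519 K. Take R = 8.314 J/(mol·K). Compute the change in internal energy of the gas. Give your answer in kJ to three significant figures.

Constant volume ⇒ W = 0, so Q = ΔU = nCᵥΔT with Cᵥ = 3R/2 = 12.47 J/(mol·K).
ΔU = (4.41)(12.47)(519 − 470) = 2695 J.

ΔU ≈ 2.69 kJ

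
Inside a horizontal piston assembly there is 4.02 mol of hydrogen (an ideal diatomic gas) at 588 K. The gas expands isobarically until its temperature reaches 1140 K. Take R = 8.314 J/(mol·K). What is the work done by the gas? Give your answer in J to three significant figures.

Isobaric: W = P ΔV = nR ΔT.
W = (4.02)(8.314)(1140 − 588) = 18449 J.

W ≈ 18400 J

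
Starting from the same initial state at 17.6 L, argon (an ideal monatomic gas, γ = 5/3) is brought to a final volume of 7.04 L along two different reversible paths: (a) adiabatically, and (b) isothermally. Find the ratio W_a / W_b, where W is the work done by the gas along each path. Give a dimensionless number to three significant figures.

Path (a) adiabatic: W = P₁V₁(1 − (V₁/V₂)^(γ−1))/(γ−1) → W_a/(P₁V₁) = -1.263.
Path (b) isothermal: W = P₁V₁ ln(V₂/V₁) → W_b/(P₁V₁) = -0.9163.
W_a / W_b = -1.263 / -0.9163 = 1.378.

W_a / W_b ≈ 1.38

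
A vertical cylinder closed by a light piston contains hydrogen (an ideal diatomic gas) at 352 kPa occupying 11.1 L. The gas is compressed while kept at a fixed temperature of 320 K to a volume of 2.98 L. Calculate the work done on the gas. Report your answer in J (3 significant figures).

W ≈ 5140 J

Isothermal: W = nRT ln(V₂/V₁) = P₁V₁ ln(V₂/V₁).
P₁V₁ = (352 kPa)(11.1 L) = 3907 J.
W = 3907 × ln(2.98/11.1) = 3907 × -1.315
W_by_gas = -5138 J; work on gas = −W_by = 5138 J.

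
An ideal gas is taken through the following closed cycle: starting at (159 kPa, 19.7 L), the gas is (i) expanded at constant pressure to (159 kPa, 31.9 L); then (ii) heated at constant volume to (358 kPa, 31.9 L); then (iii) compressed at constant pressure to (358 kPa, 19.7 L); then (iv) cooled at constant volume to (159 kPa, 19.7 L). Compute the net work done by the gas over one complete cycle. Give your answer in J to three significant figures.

W_net ≈ -2430 J

Constant-volume legs do no work.
W(i) = (159)(31.9 − 19.7) = 1940 J; W(iii) = (358)(19.7 − 31.9) = -4368 J.
W_net = 1940 − 4368 = -2428 J (the counter-clockwise enclosed area).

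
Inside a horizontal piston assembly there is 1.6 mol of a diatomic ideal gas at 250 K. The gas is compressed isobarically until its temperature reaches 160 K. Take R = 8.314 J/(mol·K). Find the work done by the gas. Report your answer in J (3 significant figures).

W ≈ -1200 J

Isobaric: W = P ΔV = nR ΔT.
W = (1.6)(8.314)(160 − 250) = -1197 J.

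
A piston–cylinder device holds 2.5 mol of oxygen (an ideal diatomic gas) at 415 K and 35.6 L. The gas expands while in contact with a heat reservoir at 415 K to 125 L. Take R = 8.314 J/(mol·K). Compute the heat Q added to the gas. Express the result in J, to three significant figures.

Q ≈ 10800 J

Isothermal ⇒ ΔU = 0, so Q = W = nRT ln(V₂/V₁).
Q = (2.5)(8.314)(415) ln(125/35.6) = 8626 × 1.256 = 10834 J.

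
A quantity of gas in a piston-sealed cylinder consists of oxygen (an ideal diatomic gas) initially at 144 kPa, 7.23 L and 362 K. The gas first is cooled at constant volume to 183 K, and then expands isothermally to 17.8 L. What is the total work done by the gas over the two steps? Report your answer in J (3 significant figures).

Step 1 (isochoric): W = 0 (constant volume).
After step 1: P = 72.8 kPa (V unchanged).
Step 2 (isothermal): W = P₁V₁ ln(V₂/V₁) = (526.3) ln(17.8/7.23) = 474.2 J.
W_total = 0 + 474.2 = 474.2 J.

W_total ≈ 474 J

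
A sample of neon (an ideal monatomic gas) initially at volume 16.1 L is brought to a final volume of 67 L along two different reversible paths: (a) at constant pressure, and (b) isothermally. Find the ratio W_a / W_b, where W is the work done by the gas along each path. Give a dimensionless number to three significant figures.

Path (a) isobaric: W = P₁(V₂ − V₁) → W_a/(P₁V₁) = 3.161.
Path (b) isothermal: W = P₁V₁ ln(V₂/V₁) → W_b/(P₁V₁) = 1.426.
W_a / W_b = 3.161 / 1.426 = 2.217.

W_a / W_b ≈ 2.22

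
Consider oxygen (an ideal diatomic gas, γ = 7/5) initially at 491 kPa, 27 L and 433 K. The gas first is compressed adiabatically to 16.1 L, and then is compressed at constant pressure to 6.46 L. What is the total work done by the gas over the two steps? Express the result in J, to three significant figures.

W_total ≈ -17400 J

Step 1 (adiabatic): W = (P₁V₁ − P₂V₂)/(γ−1) = (13257 − 16303)/0.4 = -7614 J.
After step 1: P = 1013 kPa, V = 16.1 L, T = 532.5 K.
Step 2 (isobaric): W = PΔV = (1013 kPa)(6.46 − 16.1 L) = -9761 J.
W_total = -7614 − 9761 = -17376 J.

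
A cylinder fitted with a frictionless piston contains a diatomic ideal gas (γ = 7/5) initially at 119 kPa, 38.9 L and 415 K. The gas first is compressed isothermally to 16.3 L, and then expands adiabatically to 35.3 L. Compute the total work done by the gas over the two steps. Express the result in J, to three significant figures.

Step 1 (isothermal): W = P₁V₁ ln(V₂/V₁) = (4629) ln(16.3/38.9) = -4027 J.
After step 1: P = 284 kPa, V = 16.3 L, T = 415 K.
Step 2 (adiabatic): W = (P₁V₁ − P₂V₂)/(γ−1) = (4629 − 3398)/0.4 = 3077 J.
W_total = -4027 + 3077 = -949.5 J.

W_total ≈ -950 J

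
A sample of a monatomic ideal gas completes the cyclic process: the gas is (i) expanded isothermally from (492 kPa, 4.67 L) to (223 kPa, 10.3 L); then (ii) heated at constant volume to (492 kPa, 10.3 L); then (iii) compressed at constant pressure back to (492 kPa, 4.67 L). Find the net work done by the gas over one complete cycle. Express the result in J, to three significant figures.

Leg (i): W = PᵢVᵢ ln(V_f/Vᵢ) = (2298) ln(10.3/4.67) = 1817 J.
Leg (ii): W = 0.
Leg (iii): W = PΔV = (492)(4.67 − 10.3) = -2770 J.
W_net = 1817 − 2770 = -952.6 J.

W_net ≈ -953 J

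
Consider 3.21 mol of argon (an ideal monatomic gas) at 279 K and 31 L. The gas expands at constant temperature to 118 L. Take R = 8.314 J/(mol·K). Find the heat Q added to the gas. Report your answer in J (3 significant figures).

Isothermal ⇒ ΔU = 0, so Q = W = nRT ln(V₂/V₁).
Q = (3.21)(8.314)(279) ln(118/31) = 7446 × 1.337 = 9953 J.

Q ≈ 9950 J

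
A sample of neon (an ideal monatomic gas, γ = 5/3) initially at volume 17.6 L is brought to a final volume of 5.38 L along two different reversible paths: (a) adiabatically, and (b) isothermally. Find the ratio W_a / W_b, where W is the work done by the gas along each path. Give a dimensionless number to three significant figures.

W_a / W_b ≈ 1.52

Path (a) adiabatic: W = P₁V₁(1 − (V₁/V₂)^(γ−1))/(γ−1) → W_a/(P₁V₁) = -1.806.
Path (b) isothermal: W = P₁V₁ ln(V₂/V₁) → W_b/(P₁V₁) = -1.185.
W_a / W_b = -1.806 / -1.185 = 1.523.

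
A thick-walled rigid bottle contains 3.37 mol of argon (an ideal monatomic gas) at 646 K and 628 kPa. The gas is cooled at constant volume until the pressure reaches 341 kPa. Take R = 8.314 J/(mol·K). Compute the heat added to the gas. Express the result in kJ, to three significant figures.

Q ≈ -12.4 kJ

Constant volume ⇒ W = 0, so Q = ΔU = nCᵥΔT with Cᵥ = 3R/2 = 12.47 J/(mol·K).
At constant V, T₂/T₁ = P₂/P₁ ⇒ ΔT = T₁(P₂/P₁ − 1) = 646·(341/628 − 1) = -295.2 K.
ΔU = (3.37)(12.47)(-295.2) = -12408 J.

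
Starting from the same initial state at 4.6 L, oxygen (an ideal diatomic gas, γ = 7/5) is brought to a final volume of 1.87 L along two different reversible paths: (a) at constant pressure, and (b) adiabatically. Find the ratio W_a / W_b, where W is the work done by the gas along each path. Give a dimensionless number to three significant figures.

W_a / W_b ≈ 0.548

Path (a) isobaric: W = P₁(V₂ − V₁) → W_a/(P₁V₁) = -0.5935.
Path (b) adiabatic: W = P₁V₁(1 − (V₁/V₂)^(γ−1))/(γ−1) → W_b/(P₁V₁) = -1.083.
W_a / W_b = -0.5935 / -1.083 = 0.5477.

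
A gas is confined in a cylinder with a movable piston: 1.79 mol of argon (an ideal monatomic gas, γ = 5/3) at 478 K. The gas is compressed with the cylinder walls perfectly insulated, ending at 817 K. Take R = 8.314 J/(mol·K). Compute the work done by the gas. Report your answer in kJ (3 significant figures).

Adiabatic ⇒ Q = 0, so W_by = −ΔU = nCᵥ(T₁ − T₂).
Cᵥ = 3R/2 = 12.47 J/(mol·K).
W = (1.79)(12.47)(478 − 817) = -7568 J.

W ≈ -7.57 kJ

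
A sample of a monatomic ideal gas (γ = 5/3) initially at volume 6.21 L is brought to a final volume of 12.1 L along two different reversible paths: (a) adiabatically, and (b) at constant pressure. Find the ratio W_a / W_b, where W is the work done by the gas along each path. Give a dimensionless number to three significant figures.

Path (a) adiabatic: W = P₁V₁(1 − (V₁/V₂)^(γ−1))/(γ−1) → W_a/(P₁V₁) = 0.5385.
Path (b) isobaric: W = P₁(V₂ − V₁) → W_b/(P₁V₁) = 0.9485.
W_a / W_b = 0.5385 / 0.9485 = 0.5677.

W_a / W_b ≈ 0.568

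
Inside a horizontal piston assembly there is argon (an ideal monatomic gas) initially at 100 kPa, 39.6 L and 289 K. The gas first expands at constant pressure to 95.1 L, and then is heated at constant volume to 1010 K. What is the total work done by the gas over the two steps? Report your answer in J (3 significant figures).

Step 1 (isobaric): W = PΔV = (100 kPa)(95.1 − 39.6 L) = 5550 J.
Step 2 (isochoric): W = 0 (constant volume).
W_total = 5550 + 0 = 5550 J.

W_total ≈ 5550 J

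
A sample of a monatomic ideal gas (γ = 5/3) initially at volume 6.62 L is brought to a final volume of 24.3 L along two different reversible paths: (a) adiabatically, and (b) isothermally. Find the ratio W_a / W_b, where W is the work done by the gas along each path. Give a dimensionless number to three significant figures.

Path (a) adiabatic: W = P₁V₁(1 − (V₁/V₂)^(γ−1))/(γ−1) → W_a/(P₁V₁) = 0.8696.
Path (b) isothermal: W = P₁V₁ ln(V₂/V₁) → W_b/(P₁V₁) = 1.3.
W_a / W_b = 0.8696 / 1.3 = 0.6688.

W_a / W_b ≈ 0.669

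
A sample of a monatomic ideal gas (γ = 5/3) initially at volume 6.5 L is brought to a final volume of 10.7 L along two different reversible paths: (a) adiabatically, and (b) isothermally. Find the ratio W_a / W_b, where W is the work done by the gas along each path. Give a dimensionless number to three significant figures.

W_a / W_b ≈ 0.851

Path (a) adiabatic: W = P₁V₁(1 − (V₁/V₂)^(γ−1))/(γ−1) → W_a/(P₁V₁) = 0.4241.
Path (b) isothermal: W = P₁V₁ ln(V₂/V₁) → W_b/(P₁V₁) = 0.4984.
W_a / W_b = 0.4241 / 0.4984 = 0.8508.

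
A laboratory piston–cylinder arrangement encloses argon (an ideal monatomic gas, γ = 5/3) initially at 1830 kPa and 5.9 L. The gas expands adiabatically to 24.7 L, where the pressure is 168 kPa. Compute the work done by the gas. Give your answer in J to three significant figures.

W ≈ 9970 J

Adiabatic: W = (P₁V₁ − P₂V₂)/(γ − 1) with γ = 5/3.
P₁V₁ = 10797 J, P₂V₂ = 4150 J.
W = (10797 − 4150) / 0.6667 = 9971 J.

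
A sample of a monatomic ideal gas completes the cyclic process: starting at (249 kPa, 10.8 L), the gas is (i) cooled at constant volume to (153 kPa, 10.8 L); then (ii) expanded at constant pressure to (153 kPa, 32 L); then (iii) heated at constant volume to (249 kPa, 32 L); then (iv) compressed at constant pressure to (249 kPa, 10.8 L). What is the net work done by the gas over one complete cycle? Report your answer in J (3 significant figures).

Constant-volume legs do no work.
W(ii) = (153)(32 − 10.8) = 3244 J; W(iv) = (249)(10.8 − 32) = -5279 J.
W_net = 3244 − 5279 = -2035 J (the counter-clockwise enclosed area).

W_net ≈ -2040 J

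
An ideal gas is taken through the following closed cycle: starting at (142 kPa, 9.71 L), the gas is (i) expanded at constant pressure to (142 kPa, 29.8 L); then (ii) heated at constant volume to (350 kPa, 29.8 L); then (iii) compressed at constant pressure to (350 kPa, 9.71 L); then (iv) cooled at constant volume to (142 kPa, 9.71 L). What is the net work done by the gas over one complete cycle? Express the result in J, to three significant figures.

Constant-volume legs do no work.
W(i) = (142)(29.8 − 9.71) = 2853 J; W(iii) = (350)(9.71 − 29.8) = -7032 J.
W_net = 2853 − 7032 = -4179 J (the counter-clockwise enclosed area).

W_net ≈ -4180 J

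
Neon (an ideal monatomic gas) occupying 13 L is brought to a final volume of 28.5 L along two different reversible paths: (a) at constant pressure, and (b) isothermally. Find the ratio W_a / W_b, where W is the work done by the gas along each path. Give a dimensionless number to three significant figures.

W_a / W_b ≈ 1.52

Path (a) isobaric: W = P₁(V₂ − V₁) → W_a/(P₁V₁) = 1.192.
Path (b) isothermal: W = P₁V₁ ln(V₂/V₁) → W_b/(P₁V₁) = 0.785.
W_a / W_b = 1.192 / 0.785 = 1.519.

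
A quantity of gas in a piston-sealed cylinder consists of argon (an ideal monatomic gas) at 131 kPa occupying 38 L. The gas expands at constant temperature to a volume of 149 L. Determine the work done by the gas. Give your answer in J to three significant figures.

Isothermal: W = nRT ln(V₂/V₁) = P₁V₁ ln(V₂/V₁).
P₁V₁ = (131 kPa)(38 L) = 4978 J.
W = 4978 × ln(149/38) = 4978 × 1.366
W_by_gas = 6802 J.

W ≈ 6800 J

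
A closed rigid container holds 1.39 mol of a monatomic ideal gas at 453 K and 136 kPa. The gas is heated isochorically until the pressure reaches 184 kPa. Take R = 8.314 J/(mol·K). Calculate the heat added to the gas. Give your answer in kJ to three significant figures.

Q ≈ 2.77 kJ

Constant volume ⇒ W = 0, so Q = ΔU = nCᵥΔT with Cᵥ = 3R/2 = 12.47 J/(mol·K).
At constant V, T₂/T₁ = P₂/P₁ ⇒ ΔT = T₁(P₂/P₁ − 1) = 453·(184/136 − 1) = 159.9 K.
ΔU = (1.39)(12.47)(159.9) = 2772 J.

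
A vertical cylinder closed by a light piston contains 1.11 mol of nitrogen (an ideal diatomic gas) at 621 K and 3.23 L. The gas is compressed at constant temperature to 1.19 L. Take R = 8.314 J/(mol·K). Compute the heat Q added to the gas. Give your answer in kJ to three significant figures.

Isothermal ⇒ ΔU = 0, so Q = W = nRT ln(V₂/V₁).
Q = (1.11)(8.314)(621) ln(1.19/3.23) = 5731 × -0.9985 = -5722 J.

Q ≈ -5.72 kJ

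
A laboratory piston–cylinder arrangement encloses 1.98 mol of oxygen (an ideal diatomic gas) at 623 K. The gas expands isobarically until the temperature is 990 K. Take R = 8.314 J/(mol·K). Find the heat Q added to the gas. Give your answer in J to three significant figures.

Isobaric: W = nRΔT = (1.98)(8.314)(367) = 6041 J.
ΔU = nCᵥΔT with Cᵥ = 5R/2: ΔU = (1.98)(20.79)(367) = 15104 J.
Q = ΔU + W = 15104 + 6041 = 21145 J.

Q ≈ 21100 J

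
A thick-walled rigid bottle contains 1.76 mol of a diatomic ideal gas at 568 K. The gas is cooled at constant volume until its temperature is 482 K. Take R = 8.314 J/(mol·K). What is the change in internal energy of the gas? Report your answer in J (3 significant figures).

ΔU ≈ -3150 J

Constant volume ⇒ W = 0, so Q = ΔU = nCᵥΔT with Cᵥ = 5R/2 = 20.79 J/(mol·K).
ΔU = (1.76)(20.79)(482 − 568) = -3146 J.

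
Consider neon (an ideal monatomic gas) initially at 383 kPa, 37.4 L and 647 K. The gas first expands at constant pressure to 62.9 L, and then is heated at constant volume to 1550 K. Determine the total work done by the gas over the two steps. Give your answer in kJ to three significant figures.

Step 1 (isobaric): W = PΔV = (383 kPa)(62.9 − 37.4 L) = 9766 J.
Step 2 (isochoric): W = 0 (constant volume).
W_total = 9766 + 0 = 9766 J.

W_total ≈ 9.77 kJ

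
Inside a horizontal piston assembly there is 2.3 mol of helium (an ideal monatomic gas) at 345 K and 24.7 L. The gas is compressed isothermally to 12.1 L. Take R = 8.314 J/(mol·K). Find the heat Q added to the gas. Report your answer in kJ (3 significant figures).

Isothermal ⇒ ΔU = 0, so Q = W = nRT ln(V₂/V₁).
Q = (2.3)(8.314)(345) ln(12.1/24.7) = 6597 × -0.7136 = -4708 J.

Q ≈ -4.71 kJ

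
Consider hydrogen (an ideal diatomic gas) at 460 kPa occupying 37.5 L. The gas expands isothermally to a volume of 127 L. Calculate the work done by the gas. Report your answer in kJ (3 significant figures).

Isothermal: W = nRT ln(V₂/V₁) = P₁V₁ ln(V₂/V₁).
P₁V₁ = (460 kPa)(37.5 L) = 17250 J.
W = 17250 × ln(127/37.5) = 17250 × 1.22
W_by_gas = 21042 J.

W ≈ 21.0 kJ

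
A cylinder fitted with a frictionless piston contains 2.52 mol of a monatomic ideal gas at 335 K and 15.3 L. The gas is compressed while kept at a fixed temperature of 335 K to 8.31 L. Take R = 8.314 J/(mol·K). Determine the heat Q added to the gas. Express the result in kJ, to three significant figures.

Q ≈ -4.28 kJ

Isothermal ⇒ ΔU = 0, so Q = W = nRT ln(V₂/V₁).
Q = (2.52)(8.314)(335) ln(8.31/15.3) = 7019 × -0.6104 = -4284 J.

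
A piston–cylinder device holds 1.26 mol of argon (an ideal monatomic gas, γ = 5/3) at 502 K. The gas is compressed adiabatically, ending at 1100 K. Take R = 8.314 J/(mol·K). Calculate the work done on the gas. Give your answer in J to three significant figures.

Adiabatic ⇒ Q = 0, so W_by = −ΔU = nCᵥ(T₁ − T₂).
Cᵥ = 3R/2 = 12.47 J/(mol·K).
W = (1.26)(12.47)(502 − 1100) = -9397 J.
Work on gas = −W_by = 9397 J.

W ≈ 9400 J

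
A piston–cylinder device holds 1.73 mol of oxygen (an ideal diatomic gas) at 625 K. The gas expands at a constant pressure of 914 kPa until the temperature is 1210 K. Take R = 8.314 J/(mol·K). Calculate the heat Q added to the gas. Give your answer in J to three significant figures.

Q ≈ 29400 J

Isobaric: W = nRΔT = (1.73)(8.314)(585) = 8414 J.
ΔU = nCᵥΔT with Cᵥ = 5R/2: ΔU = (1.73)(20.79)(585) = 21035 J.
Q = ΔU + W = 21035 + 8414 = 29450 J.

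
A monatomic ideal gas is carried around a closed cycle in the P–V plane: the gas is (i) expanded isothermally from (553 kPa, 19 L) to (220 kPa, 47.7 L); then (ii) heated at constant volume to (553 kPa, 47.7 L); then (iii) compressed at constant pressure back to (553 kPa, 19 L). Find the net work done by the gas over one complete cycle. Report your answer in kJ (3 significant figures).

W_net ≈ -6.20 kJ

Leg (i): W = PᵢVᵢ ln(V_f/Vᵢ) = (10507) ln(47.7/19) = 9672 J.
Leg (ii): W = 0.
Leg (iii): W = PΔV = (553)(19 − 47.7) = -15871 J.
W_net = 9672 − 15871 = -6199 J.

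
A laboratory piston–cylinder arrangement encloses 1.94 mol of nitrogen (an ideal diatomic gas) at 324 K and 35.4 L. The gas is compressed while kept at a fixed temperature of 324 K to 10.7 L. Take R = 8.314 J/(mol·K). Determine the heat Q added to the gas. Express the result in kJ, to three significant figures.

Isothermal ⇒ ΔU = 0, so Q = W = nRT ln(V₂/V₁).
Q = (1.94)(8.314)(324) ln(10.7/35.4) = 5226 × -1.196 = -6253 J.

Q ≈ -6.25 kJ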